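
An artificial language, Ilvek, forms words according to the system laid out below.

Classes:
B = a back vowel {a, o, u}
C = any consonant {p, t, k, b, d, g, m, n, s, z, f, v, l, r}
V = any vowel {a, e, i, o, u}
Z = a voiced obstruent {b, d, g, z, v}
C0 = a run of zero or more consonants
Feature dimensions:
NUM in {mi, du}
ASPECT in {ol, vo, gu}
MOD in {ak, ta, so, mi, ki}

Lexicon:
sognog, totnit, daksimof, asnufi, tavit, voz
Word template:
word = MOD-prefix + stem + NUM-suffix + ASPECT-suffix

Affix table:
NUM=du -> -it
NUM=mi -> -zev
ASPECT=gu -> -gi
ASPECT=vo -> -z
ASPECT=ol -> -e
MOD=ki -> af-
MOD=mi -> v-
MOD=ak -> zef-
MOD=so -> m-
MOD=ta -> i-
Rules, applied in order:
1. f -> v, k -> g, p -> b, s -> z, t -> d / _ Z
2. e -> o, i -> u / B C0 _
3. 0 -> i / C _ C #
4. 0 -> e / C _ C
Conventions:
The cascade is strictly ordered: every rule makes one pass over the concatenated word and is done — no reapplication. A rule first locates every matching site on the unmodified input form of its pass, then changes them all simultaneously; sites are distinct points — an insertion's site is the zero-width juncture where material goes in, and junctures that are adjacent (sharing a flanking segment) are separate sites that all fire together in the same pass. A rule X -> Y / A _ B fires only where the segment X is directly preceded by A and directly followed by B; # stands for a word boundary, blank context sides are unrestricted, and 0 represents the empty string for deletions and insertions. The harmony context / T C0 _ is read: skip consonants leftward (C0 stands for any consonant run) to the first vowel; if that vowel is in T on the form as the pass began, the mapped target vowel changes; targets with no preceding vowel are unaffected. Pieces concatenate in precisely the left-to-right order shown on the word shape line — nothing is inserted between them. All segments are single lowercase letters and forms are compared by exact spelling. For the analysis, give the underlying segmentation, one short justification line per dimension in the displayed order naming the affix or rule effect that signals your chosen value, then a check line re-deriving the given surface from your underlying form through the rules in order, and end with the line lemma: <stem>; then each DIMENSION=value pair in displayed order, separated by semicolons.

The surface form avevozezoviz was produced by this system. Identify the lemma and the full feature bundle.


underlying: af-voz-zev-z
NUM=mi - signalled by the affix -zev
ASPECT=vo - signalled by the affix -z
MOD=ki - signalled by the affix af-
check: afvozzevz -> avvozzevz -> avvozzovz -> avvozzoviz -> avevozezoviz
lemma: voz; NUM=mi; ASPECT=vo; MOD=ki


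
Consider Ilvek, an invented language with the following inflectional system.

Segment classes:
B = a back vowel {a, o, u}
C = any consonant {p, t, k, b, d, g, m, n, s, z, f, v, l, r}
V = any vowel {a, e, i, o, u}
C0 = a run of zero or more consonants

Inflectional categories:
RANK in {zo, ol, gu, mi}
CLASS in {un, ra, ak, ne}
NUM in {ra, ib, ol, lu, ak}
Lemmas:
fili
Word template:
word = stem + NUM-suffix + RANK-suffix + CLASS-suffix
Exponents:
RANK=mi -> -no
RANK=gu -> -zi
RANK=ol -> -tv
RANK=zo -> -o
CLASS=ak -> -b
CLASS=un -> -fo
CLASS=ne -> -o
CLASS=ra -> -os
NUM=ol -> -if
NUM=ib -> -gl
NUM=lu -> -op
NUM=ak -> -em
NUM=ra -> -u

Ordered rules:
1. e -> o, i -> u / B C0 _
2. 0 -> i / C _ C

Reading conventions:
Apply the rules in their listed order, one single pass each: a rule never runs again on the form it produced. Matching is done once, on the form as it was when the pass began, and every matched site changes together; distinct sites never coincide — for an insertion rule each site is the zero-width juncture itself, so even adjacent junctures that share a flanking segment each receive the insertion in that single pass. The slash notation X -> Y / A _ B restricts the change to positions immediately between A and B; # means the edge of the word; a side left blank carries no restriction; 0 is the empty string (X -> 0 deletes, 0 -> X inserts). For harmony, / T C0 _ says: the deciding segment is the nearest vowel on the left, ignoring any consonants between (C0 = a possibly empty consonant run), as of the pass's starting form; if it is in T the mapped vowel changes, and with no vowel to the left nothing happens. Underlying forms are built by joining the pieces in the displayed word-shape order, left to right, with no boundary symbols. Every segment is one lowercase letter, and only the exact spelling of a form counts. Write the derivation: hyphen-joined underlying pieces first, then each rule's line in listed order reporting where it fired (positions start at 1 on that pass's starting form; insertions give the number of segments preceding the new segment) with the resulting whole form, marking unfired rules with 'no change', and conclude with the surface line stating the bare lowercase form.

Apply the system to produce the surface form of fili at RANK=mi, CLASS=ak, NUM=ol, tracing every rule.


underlying: fili-if-no-b
1. e -> o, i -> u / B C0 _: no change
2. 0 -> i / C _ C: inserts after position(s) 6: filiifinob
surface: filiifinob


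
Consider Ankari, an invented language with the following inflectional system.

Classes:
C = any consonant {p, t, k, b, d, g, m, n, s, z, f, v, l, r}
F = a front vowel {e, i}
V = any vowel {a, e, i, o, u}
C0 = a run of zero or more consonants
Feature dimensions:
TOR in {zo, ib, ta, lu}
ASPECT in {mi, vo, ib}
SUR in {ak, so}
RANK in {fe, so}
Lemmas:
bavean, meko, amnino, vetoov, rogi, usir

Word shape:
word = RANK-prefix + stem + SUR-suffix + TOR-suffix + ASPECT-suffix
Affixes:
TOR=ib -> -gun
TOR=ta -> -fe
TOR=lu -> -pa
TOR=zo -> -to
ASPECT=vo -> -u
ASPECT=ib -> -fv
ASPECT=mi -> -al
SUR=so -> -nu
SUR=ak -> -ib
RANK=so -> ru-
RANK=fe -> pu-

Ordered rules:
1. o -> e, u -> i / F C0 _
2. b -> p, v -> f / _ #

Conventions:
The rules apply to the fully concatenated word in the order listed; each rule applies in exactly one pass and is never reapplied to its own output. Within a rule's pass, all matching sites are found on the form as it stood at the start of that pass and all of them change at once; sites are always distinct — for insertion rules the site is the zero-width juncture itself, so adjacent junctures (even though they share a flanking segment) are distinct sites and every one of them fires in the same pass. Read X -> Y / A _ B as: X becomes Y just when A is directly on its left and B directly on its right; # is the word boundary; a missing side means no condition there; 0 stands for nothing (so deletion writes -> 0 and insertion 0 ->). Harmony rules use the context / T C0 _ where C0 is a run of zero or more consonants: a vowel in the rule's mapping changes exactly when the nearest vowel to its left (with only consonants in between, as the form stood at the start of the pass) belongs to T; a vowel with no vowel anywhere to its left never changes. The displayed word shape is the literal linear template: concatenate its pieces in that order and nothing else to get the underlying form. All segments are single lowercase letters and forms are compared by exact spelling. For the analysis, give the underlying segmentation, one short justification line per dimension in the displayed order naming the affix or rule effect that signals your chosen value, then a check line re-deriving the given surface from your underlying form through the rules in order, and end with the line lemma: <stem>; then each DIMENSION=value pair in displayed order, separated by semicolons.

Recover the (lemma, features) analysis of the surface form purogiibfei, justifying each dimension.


underlying: pu-rogi-ib-fe-u
TOR=ta - signalled by the affix -fe
ASPECT=vo - signalled by the affix -u
SUR=ak - signalled by the affix -ib
RANK=fe - signalled by the affix pu-
check: purogiibfeu -> purogiibfei -> purogiibfei
lemma: rogi; TOR=ta; ASPECT=vo; SUR=ak; RANK=fe


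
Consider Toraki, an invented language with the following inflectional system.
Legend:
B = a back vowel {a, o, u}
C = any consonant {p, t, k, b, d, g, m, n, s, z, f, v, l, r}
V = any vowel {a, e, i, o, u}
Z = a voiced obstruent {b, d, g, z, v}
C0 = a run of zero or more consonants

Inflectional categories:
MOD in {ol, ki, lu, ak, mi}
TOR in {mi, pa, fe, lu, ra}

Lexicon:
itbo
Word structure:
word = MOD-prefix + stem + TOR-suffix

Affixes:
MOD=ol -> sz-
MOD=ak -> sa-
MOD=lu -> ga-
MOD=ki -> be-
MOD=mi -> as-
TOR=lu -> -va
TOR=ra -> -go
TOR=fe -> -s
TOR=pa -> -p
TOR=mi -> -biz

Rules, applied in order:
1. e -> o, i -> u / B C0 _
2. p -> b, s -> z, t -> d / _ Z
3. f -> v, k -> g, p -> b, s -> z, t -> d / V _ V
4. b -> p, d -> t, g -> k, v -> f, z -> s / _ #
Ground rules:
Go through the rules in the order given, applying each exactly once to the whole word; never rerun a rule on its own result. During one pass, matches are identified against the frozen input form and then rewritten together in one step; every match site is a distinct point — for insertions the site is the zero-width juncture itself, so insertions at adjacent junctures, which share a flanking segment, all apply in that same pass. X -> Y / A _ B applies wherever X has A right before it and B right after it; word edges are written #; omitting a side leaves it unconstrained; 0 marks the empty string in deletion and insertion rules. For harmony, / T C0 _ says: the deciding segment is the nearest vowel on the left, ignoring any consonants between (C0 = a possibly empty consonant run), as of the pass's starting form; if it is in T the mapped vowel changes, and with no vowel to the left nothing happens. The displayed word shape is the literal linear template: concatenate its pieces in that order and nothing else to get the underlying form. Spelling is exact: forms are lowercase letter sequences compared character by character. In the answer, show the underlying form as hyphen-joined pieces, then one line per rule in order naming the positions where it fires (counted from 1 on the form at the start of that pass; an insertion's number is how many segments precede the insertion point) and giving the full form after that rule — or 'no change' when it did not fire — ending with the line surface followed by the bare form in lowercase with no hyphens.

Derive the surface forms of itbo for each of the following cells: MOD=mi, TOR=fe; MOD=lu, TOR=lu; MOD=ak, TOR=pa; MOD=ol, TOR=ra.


cell MOD=mi, TOR=fe:
underlying: as-itbo-s
1. e -> o, i -> u / B C0 _: fires at position(s) 3: asutbos
2. p -> b, s -> z, t -> d / _ Z: fires at position(s) 4: asudbos
3. f -> v, k -> g, p -> b, s -> z, t -> d / V _ V: fires at position(s) 2: azudbos
4. b -> p, d -> t, g -> k, v -> f, z -> s / _ #: no change
surface: azudbos

cell MOD=lu, TOR=lu:
underlying: ga-itbo-va
1. e -> o, i -> u / B C0 _: fires at position(s) 3: gautbova
2. p -> b, s -> z, t -> d / _ Z: fires at position(s) 4: gaudbova
3. f -> v, k -> g, p -> b, s -> z, t -> d / V _ V: no change
4. b -> p, d -> t, g -> k, v -> f, z -> s / _ #: no change
surface: gaudbova

cell MOD=ak, TOR=pa:
underlying: sa-itbo-p
1. e -> o, i -> u / B C0 _: fires at position(s) 3: sautbop
2. p -> b, s -> z, t -> d / _ Z: fires at position(s) 4: saudbop
3. f -> v, k -> g, p -> b, s -> z, t -> d / V _ V: no change
4. b -> p, d -> t, g -> k, v -> f, z -> s / _ #: no change
surface: saudbop

cell MOD=ol, TOR=ra:
underlying: sz-itbo-go
1. e -> o, i -> u / B C0 _: no change
2. p -> b, s -> z, t -> d / _ Z: fires at position(s) 1, 4: zzidbogo
3. f -> v, k -> g, p -> b, s -> z, t -> d / V _ V: no change
4. b -> p, d -> t, g -> k, v -> f, z -> s / _ #: no change
surface: zzidbogo


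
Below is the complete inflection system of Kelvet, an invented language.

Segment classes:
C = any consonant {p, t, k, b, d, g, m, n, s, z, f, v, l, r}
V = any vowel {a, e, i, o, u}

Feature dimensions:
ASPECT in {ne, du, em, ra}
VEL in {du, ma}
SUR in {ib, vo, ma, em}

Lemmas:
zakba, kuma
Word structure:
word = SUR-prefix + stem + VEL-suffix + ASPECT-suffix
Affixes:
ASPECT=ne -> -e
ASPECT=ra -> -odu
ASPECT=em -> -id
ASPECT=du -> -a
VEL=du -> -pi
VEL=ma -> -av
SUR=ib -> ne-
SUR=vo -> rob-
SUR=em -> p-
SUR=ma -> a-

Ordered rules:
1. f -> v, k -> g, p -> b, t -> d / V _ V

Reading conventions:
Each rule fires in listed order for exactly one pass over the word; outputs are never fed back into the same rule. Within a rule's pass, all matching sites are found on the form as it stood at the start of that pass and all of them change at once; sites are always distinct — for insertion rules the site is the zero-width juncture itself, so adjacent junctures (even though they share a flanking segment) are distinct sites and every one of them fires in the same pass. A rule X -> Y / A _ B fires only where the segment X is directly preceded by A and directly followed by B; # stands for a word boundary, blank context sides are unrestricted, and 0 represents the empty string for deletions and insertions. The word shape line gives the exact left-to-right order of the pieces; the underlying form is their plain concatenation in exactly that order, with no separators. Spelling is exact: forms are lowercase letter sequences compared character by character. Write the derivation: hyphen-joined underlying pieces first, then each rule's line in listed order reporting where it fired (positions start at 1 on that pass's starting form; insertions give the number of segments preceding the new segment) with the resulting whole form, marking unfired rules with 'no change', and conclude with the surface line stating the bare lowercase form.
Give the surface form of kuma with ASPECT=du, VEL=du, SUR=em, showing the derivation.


underlying: p-kuma-pi-a
1. f -> v, k -> g, p -> b, t -> d / V _ V: fires at position(s) 6: pkumabia
surface: pkumabia


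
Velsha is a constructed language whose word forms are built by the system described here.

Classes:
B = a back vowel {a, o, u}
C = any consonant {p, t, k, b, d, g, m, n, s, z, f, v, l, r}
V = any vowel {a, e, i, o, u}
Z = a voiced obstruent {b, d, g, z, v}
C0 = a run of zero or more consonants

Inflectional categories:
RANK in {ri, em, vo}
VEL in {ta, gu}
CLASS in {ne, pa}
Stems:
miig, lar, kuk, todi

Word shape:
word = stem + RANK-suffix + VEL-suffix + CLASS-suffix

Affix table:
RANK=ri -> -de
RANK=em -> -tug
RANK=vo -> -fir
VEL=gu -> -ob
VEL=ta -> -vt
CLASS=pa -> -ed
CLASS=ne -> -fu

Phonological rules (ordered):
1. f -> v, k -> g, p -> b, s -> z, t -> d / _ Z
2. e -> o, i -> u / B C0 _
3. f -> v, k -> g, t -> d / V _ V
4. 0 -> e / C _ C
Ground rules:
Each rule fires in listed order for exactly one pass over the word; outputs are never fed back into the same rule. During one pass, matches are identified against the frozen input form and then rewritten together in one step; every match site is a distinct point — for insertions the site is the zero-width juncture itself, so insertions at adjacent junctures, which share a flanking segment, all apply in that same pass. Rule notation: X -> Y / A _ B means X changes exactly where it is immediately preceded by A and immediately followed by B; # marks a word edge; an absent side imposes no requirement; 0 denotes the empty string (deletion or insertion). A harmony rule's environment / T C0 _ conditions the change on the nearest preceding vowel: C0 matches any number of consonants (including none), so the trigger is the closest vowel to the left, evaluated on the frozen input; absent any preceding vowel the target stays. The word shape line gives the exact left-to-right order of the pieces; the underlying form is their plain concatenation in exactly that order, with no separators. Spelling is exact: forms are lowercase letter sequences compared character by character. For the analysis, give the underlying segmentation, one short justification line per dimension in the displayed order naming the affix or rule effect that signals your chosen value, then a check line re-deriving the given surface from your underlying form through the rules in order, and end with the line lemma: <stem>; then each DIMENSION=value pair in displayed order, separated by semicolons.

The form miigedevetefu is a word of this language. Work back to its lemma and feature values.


underlying: miig-de-vt-fu
RANK=ri - signalled by the affix -de
VEL=ta - signalled by the affix -vt
CLASS=ne - signalled by the affix -fu
check: miigdevtfu -> miigdevtfu -> miigdevtfu -> miigdevtfu -> miigedevetefu
lemma: miig; RANK=ri; VEL=ta; CLASS=ne


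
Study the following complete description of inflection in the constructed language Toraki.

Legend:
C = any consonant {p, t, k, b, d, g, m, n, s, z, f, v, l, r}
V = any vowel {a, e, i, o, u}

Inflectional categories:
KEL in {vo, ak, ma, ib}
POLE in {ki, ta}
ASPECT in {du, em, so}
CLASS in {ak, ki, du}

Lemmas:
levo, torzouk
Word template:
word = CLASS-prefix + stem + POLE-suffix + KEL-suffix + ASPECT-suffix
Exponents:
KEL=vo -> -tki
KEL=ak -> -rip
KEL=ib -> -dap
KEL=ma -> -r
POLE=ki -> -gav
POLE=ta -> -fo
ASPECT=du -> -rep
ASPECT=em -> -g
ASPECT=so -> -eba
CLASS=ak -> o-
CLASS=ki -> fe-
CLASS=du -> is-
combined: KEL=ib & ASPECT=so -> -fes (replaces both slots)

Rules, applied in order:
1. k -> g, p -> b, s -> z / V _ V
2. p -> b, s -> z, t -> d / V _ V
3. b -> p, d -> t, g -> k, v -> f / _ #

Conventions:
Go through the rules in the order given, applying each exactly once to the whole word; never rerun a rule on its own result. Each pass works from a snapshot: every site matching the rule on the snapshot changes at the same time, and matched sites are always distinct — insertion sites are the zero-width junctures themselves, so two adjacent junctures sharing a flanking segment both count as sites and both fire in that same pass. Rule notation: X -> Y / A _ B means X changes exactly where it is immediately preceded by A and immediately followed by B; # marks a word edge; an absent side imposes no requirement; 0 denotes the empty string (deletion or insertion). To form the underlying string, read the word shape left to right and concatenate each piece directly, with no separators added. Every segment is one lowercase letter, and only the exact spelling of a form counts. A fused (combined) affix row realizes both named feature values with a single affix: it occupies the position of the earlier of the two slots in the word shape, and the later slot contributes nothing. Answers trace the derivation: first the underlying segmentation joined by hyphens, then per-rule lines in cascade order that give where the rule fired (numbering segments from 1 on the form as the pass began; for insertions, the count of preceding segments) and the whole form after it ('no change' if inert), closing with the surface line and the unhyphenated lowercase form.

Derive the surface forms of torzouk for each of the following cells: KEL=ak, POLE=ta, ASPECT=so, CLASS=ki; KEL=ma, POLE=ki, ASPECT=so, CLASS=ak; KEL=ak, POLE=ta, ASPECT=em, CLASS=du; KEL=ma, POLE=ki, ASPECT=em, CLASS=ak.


cell KEL=ak, POLE=ta, ASPECT=so, CLASS=ki:
underlying: fe-torzouk-fo-rip-eba
1. k -> g, p -> b, s -> z / V _ V: fires at position(s) 14: fetorzoukforibeba
2. p -> b, s -> z, t -> d / V _ V: fires at position(s) 3: fedorzoukforibeba
3. b -> p, d -> t, g -> k, v -> f / _ #: no change
surface: fedorzoukforibeba

cell KEL=ma, POLE=ki, ASPECT=so, CLASS=ak:
underlying: o-torzouk-gav-r-eba
1. k -> g, p -> b, s -> z / V _ V: no change
2. p -> b, s -> z, t -> d / V _ V: fires at position(s) 2: odorzoukgavreba
3. b -> p, d -> t, g -> k, v -> f / _ #: no change
surface: odorzoukgavreba

cell KEL=ak, POLE=ta, ASPECT=em, CLASS=du:
underlying: is-torzouk-fo-rip-g
1. k -> g, p -> b, s -> z / V _ V: no change
2. p -> b, s -> z, t -> d / V _ V: no change
3. b -> p, d -> t, g -> k, v -> f / _ #: fires at position(s) 15: istorzoukforipk
surface: istorzoukforipk

cell KEL=ma, POLE=ki, ASPECT=em, CLASS=ak:
underlying: o-torzouk-gav-r-g
1. k -> g, p -> b, s -> z / V _ V: no change
2. p -> b, s -> z, t -> d / V _ V: fires at position(s) 2: odorzoukgavrg
3. b -> p, d -> t, g -> k, v -> f / _ #: fires at position(s) 13: odorzoukgavrk
surface: odorzoukgavrk


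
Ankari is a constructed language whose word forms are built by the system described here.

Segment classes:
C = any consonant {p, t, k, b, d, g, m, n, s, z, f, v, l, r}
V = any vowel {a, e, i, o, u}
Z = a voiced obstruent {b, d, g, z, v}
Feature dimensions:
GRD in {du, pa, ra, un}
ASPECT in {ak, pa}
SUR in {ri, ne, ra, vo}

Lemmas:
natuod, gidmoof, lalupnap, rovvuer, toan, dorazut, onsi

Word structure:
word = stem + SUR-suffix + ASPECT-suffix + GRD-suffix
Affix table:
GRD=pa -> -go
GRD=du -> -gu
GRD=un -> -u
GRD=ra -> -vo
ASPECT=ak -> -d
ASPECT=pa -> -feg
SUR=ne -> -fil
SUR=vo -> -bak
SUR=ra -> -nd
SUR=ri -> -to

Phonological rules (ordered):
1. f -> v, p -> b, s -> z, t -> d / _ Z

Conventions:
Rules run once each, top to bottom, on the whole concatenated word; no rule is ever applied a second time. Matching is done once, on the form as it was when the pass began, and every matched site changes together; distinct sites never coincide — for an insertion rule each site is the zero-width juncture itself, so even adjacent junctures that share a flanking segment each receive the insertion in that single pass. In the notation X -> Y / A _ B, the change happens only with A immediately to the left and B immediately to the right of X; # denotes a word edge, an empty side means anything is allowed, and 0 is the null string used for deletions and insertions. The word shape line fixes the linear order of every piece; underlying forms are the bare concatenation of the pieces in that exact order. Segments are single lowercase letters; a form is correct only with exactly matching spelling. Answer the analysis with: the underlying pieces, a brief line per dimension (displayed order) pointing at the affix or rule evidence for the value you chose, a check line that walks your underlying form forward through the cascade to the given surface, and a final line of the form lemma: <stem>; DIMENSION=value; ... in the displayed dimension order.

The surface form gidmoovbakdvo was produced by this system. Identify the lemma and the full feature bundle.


underlying: gidmoof-bak-d-vo
GRD=ra - signalled by the affix -vo
ASPECT=ak - signalled by the affix -d
SUR=vo - signalled by the affix -bak
check: gidmoofbakdvo -> gidmoovbakdvo
lemma: gidmoof; GRD=ra; ASPECT=ak; SUR=vo


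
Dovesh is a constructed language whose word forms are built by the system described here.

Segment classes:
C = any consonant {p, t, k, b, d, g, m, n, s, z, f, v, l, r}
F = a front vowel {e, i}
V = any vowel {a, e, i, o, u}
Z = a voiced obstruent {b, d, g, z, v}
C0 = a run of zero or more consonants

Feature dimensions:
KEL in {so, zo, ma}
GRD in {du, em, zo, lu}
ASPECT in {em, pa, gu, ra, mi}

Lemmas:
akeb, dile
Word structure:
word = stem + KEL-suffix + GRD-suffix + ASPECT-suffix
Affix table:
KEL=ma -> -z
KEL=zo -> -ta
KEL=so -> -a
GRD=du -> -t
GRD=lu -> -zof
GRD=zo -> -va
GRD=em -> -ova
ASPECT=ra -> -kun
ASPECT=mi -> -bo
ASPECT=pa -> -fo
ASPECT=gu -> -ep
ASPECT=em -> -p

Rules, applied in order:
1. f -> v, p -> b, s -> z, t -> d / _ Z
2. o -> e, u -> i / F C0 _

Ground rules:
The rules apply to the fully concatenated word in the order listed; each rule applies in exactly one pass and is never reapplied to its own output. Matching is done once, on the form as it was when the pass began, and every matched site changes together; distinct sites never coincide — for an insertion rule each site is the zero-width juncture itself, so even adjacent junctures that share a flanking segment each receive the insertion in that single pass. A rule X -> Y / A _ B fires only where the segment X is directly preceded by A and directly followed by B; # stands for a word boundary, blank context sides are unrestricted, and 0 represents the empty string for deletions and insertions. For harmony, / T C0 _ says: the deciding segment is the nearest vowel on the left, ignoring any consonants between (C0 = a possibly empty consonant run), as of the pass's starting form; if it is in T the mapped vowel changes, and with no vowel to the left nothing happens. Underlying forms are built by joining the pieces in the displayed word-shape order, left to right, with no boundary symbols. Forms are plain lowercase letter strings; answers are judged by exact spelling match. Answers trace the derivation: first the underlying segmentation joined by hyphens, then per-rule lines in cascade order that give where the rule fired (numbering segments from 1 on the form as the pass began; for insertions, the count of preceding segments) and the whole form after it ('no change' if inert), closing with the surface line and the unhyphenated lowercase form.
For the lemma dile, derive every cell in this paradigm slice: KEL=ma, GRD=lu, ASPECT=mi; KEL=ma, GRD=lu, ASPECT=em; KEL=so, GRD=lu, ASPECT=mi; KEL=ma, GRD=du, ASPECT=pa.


cell KEL=ma, GRD=lu, ASPECT=mi:
underlying: dile-z-zof-bo
1. f -> v, p -> b, s -> z, t -> d / _ Z: fires at position(s) 8: dilezzovbo
2. o -> e, u -> i / F C0 _: fires at position(s) 7: dilezzevbo
surface: dilezzevbo

cell KEL=ma, GRD=lu, ASPECT=em:
underlying: dile-z-zof-p
1. f -> v, p -> b, s -> z, t -> d / _ Z: no change
2. o -> e, u -> i / F C0 _: fires at position(s) 7: dilezzefp
surface: dilezzefp

cell KEL=so, GRD=lu, ASPECT=mi:
underlying: dile-a-zof-bo
1. f -> v, p -> b, s -> z, t -> d / _ Z: fires at position(s) 8: dileazovbo
2. o -> e, u -> i / F C0 _: no change
surface: dileazovbo

cell KEL=ma, GRD=du, ASPECT=pa:
underlying: dile-z-t-fo
1. f -> v, p -> b, s -> z, t -> d / _ Z: no change
2. o -> e, u -> i / F C0 _: fires at position(s) 8: dileztfe
surface: dileztfe


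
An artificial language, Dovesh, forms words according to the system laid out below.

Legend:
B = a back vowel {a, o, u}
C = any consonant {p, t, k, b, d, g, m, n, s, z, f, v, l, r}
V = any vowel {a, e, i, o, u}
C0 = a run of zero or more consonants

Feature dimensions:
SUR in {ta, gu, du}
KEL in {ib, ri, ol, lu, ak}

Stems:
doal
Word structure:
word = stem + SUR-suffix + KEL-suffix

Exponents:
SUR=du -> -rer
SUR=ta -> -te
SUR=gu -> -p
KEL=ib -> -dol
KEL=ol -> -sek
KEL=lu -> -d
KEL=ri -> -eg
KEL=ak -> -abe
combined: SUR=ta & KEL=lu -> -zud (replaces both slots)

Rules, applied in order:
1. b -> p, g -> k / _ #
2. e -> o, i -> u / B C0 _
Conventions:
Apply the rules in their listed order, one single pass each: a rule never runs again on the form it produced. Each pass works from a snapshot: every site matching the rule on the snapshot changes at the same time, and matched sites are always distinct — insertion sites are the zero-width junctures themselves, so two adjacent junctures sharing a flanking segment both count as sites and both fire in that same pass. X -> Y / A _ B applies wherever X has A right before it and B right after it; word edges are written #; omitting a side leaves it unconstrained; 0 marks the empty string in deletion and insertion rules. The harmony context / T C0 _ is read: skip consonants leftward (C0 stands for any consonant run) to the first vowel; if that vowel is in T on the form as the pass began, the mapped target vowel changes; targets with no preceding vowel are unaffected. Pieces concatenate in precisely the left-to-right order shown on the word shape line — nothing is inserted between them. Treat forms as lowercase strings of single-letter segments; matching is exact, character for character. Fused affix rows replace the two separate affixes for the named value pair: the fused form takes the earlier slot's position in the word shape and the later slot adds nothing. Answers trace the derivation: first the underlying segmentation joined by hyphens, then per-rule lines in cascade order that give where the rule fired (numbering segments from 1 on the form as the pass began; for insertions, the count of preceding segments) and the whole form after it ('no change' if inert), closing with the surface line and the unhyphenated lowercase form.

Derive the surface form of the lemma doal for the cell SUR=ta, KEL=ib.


underlying: doal-te-dol
1. b -> p, g -> k / _ #: no change
2. e -> o, i -> u / B C0 _: fires at position(s) 6: doaltodol
surface: doaltodol


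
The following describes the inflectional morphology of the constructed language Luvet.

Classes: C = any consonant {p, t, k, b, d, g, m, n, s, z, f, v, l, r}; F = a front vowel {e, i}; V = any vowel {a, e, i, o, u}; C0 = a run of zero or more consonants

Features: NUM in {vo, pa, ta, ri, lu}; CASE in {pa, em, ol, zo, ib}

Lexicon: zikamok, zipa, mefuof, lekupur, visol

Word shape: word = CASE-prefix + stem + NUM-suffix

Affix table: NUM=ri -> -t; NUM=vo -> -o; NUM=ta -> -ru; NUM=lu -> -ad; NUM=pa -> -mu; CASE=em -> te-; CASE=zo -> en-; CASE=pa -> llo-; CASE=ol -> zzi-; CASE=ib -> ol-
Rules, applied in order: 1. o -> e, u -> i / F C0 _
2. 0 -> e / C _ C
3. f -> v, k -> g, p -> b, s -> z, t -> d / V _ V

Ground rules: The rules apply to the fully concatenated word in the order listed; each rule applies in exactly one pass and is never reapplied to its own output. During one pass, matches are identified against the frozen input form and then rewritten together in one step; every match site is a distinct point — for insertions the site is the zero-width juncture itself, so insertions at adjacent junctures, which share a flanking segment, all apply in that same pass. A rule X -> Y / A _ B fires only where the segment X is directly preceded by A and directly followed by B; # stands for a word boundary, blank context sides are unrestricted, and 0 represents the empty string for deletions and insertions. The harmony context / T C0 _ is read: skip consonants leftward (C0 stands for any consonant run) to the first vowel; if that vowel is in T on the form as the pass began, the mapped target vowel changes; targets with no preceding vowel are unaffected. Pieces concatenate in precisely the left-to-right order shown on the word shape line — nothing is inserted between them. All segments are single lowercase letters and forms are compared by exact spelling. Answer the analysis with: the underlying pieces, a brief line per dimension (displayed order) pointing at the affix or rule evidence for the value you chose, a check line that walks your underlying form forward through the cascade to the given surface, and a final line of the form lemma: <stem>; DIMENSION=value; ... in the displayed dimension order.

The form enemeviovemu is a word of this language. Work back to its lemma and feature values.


underlying: en-mefuof-mu
NUM=pa - signalled by the affix -mu
CASE=zo - signalled by the affix en-
check: enmefuofmu -> enmefiofmu -> enemefiofemu -> enemeviovemu
lemma: mefuof; NUM=pa; CASE=zo


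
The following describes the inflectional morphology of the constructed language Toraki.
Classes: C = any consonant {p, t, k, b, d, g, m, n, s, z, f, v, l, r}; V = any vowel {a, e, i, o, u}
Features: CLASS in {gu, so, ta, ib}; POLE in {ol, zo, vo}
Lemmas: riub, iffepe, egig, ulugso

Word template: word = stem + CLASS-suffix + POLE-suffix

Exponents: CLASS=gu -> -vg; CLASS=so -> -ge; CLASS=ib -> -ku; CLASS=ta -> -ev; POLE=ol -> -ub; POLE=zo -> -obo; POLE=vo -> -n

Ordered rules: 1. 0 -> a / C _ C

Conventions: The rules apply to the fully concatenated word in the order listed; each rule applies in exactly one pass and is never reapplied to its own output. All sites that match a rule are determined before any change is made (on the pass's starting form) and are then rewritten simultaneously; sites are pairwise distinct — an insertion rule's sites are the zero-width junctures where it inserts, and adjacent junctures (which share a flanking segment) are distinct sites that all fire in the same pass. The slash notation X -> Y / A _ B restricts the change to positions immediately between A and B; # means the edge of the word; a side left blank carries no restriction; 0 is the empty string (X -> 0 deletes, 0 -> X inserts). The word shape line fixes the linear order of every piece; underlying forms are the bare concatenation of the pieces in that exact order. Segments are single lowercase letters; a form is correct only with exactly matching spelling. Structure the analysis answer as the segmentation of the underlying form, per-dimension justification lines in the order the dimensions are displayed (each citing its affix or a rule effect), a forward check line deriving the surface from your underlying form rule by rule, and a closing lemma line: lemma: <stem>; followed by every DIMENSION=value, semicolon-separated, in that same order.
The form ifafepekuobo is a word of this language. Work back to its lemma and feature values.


underlying: iffepe-ku-obo
CLASS=ib - signalled by the affix -ku
POLE=zo - signalled by the affix -obo
check: iffepekuobo -> ifafepekuobo
lemma: iffepe; CLASS=ib; POLE=zo


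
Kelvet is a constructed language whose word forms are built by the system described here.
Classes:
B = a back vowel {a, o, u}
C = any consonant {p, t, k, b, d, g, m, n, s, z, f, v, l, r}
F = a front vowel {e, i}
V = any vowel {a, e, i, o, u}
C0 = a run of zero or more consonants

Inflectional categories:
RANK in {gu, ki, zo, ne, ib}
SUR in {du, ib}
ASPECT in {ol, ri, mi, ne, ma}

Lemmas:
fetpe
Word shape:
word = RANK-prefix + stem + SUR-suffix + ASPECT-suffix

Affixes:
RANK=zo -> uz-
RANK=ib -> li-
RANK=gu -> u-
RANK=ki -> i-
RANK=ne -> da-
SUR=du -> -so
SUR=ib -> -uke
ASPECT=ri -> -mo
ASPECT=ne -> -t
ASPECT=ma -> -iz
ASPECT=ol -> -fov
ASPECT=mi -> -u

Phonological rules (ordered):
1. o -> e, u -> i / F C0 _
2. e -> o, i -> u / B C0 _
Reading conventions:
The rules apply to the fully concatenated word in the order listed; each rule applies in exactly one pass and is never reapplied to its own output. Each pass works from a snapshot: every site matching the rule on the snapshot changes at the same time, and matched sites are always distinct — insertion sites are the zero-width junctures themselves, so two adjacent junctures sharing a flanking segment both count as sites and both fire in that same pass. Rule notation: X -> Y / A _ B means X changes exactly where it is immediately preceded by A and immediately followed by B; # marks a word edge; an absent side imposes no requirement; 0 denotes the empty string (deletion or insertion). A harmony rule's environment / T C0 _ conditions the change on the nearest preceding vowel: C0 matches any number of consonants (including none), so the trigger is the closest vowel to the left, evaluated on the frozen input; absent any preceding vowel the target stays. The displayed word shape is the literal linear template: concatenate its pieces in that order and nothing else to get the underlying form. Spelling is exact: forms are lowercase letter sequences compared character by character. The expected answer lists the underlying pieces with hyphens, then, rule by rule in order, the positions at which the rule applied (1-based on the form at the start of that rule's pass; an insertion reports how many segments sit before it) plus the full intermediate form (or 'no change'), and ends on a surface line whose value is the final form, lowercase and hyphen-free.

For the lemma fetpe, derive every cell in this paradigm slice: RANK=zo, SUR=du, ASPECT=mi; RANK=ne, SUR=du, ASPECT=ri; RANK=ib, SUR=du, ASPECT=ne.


cell RANK=zo, SUR=du, ASPECT=mi:
underlying: uz-fetpe-so-u
1. o -> e, u -> i / F C0 _: fires at position(s) 9: uzfetpeseu
2. e -> o, i -> u / B C0 _: fires at position(s) 4: uzfotpeseu
surface: uzfotpeseu

cell RANK=ne, SUR=du, ASPECT=ri:
underlying: da-fetpe-so-mo
1. o -> e, u -> i / F C0 _: fires at position(s) 9: dafetpesemo
2. e -> o, i -> u / B C0 _: fires at position(s) 4: dafotpesemo
surface: dafotpesemo

cell RANK=ib, SUR=du, ASPECT=ne:
underlying: li-fetpe-so-t
1. o -> e, u -> i / F C0 _: fires at position(s) 9: lifetpeset
2. e -> o, i -> u / B C0 _: no change
surface: lifetpeset


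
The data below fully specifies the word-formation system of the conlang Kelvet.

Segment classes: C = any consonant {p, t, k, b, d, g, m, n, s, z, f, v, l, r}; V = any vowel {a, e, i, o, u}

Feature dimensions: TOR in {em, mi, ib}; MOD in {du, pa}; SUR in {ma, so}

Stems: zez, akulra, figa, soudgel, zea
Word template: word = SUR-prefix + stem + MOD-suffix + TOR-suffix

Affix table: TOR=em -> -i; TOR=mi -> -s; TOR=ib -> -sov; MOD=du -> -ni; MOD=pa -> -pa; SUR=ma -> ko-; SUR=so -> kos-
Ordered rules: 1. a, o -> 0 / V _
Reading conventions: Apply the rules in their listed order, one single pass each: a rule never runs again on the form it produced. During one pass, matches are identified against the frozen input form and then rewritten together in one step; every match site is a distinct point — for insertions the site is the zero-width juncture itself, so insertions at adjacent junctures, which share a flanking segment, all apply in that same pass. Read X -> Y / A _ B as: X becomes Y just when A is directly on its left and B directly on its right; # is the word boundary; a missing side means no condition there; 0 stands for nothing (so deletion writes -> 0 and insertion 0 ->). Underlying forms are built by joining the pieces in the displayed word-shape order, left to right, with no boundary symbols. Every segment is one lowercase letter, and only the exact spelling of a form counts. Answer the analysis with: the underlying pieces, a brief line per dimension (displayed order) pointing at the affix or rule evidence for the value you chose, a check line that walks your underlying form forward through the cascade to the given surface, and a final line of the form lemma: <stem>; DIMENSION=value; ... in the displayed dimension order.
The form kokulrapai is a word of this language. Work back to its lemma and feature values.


underlying: ko-akulra-pa-i
TOR=em - signalled by the affix -i
MOD=pa - signalled by the affix -pa
SUR=ma - signalled by the affix ko-
check: koakulrapai -> kokulrapai
lemma: akulra; TOR=em; MOD=pa; SUR=ma


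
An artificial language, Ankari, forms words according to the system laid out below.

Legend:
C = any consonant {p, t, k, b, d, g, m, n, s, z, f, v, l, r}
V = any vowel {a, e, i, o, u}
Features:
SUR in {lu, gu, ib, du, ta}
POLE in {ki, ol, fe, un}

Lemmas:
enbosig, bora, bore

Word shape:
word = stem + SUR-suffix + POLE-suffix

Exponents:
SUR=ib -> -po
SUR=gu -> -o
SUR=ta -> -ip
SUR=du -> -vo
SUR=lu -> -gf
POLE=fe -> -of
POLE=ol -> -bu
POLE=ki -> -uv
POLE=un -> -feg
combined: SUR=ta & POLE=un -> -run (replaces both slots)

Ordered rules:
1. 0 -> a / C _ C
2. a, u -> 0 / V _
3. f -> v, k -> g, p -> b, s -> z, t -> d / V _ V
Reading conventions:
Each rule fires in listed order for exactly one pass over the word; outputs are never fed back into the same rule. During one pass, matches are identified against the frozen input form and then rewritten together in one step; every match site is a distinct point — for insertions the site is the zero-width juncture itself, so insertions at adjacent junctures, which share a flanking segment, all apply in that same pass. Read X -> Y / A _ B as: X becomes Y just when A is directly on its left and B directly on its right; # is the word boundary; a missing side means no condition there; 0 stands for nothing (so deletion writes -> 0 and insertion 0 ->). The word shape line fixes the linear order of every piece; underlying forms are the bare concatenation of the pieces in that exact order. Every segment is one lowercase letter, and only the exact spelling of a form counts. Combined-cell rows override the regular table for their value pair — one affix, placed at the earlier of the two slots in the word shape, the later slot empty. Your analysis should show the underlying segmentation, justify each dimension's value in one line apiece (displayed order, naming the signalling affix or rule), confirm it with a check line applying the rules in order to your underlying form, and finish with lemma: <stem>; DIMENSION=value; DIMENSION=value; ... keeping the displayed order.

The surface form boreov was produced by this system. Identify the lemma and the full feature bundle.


underlying: bore-o-uv
SUR=gu - signalled by the affix -o
POLE=ki - signalled by the affix -uv
check: boreouv -> boreouv -> boreov -> boreov
lemma: bore; SUR=gu; POLE=ki


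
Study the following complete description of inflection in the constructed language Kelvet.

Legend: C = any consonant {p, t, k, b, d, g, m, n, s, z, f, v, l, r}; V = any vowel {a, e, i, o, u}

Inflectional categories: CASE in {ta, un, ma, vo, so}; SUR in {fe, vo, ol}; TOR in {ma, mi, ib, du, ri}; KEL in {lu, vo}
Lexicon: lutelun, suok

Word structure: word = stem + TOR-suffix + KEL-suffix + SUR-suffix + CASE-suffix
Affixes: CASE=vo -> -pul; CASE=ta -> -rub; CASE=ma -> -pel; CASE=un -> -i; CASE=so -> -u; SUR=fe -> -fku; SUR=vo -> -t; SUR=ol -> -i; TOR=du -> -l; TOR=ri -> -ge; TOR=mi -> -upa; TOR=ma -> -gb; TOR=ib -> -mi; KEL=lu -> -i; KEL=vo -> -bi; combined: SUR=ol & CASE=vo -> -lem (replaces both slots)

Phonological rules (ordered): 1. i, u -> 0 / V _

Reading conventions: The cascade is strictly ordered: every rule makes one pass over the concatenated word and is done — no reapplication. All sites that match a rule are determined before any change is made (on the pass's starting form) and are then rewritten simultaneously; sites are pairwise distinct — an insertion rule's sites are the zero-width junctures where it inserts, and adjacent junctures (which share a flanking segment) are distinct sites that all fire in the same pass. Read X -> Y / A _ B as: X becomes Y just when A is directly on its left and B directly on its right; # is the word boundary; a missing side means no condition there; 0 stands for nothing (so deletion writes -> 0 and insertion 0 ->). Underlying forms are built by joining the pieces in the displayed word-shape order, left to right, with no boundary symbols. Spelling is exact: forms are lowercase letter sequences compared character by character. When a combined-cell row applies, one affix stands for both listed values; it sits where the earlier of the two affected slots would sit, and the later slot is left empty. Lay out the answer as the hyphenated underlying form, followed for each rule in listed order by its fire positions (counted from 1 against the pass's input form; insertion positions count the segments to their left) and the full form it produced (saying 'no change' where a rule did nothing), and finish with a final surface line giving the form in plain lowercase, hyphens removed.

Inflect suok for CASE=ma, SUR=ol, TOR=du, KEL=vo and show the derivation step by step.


underlying: suok-l-bi-i-pel
1. i, u -> 0 / V _: fires at position(s) 8: suoklbipel
surface: suoklbipel
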